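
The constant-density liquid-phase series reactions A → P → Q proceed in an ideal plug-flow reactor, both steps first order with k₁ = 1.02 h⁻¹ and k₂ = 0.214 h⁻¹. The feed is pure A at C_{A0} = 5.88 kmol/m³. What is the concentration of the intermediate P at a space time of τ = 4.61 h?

2.71 kmol/m³

The intermediate concentration in a first-order A→B→C sequence is C_P = k₁C_{A0}(e^(−k₁τ) − e^(−k₂τ))/(k₂−k₁).
e^(−k₁τ) = e^(−1.02×4.61) = e^(−4.702) = 0.009075; e^(−k₂τ) = e^(−0.9865) = 0.3729.
C_P = 1.02×5.88/(0.214−1.02) × (0.009075−0.3729) = (-7.441)×(-0.3638) = 2.707 kmol/m³.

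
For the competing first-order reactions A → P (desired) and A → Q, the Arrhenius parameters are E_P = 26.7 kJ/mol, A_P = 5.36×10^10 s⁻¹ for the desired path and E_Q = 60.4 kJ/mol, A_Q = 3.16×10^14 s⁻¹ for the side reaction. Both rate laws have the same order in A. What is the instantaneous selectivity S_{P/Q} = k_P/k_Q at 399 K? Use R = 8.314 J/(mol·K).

With equal orders, S_{P/Q} = k_P/k_Q = (A_P/A_Q)·exp[(E_Q−E_P)/(RT)].
(E_Q−E_P)/(RT) = (60.4−26.7)×10³/(8.314×399) = 33700/3317 = 10.16.
k_P/k_Q = (5.36×10^10/3.16×10^14)·exp(10.16) = 1.696×10^-4 × 25820 = 4.38.
Since E_P < E_Q, lowering the temperature improves selectivity toward P.

4.38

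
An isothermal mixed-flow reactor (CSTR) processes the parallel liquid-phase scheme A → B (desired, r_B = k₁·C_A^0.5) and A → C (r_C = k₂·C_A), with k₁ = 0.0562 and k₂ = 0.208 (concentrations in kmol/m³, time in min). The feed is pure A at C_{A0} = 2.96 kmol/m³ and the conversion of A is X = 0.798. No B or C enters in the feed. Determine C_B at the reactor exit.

0.612 kmol/m³

Exit C_A = C_{A0}(1−X) = 2.96×0.202 = 0.5979 kmol/m³.
Rates in a CSTR are evaluated at the outlet concentration: r_B = 0.0562×0.5979^0.5 = 0.04346, r_C = 0.208×0.5979 = 0.1244.
Fraction of consumed A going to B: r_B/(r_B+r_C) = 0.2589.
C_B = 0.2589·C_{A0}·X = 0.2589×2.96×0.798 = 0.612 kmol/m³.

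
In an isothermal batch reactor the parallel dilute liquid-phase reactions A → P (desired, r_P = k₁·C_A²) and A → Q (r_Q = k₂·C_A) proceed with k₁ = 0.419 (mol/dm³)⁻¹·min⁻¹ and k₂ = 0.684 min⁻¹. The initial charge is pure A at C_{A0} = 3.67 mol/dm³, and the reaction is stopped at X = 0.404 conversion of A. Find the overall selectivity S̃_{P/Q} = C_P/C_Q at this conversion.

C_A = C_{A0}(1−X) = 2.187 mol/dm³.
Along a PFR/batch, dC_Q/dC_A = −r_Q/(r_P+r_Q) = −k₂/(k₂+k₁·C_A).
Integrating from C_{A0} to C_A: C_Q = (0.684/0.419)·ln[(0.684+0.419·3.67)/(0.684+0.419·2.19)] = 1.632·ln(2.222/1.600) = 0.5354 mol/dm³.
Then C_P = (C_{A0}−C_A) − C_Q = 1.483 − 0.5354 = 0.9473 mol/dm³.
S̃_{P/Q} = C_P/C_Q = 0.9473/0.5354 = 1.77.

1.77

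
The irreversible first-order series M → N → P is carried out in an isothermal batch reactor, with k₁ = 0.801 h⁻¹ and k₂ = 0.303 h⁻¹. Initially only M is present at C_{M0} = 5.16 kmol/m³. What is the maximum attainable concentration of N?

2.86 kmol/m³

For a first-order series the maximum intermediate yield is C_{N,max}/C_{M0} = (k₁/k₂)^[k₂/(k₂−k₁)].
= (0.801/0.303)^(0.303/(0.303−0.801)) = (2.644)^(-0.6084) = 0.5535.
C_{N,max} = 0.5535×5.16 = 2.86 kmol/m³.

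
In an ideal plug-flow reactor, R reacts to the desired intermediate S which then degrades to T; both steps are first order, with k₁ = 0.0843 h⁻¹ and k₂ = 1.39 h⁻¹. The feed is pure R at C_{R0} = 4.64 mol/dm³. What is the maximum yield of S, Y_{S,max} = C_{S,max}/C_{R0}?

0.0506

At the optimum, C_{S,max}/C_{R0} = (k₁/k₂)^[k₂/(k₂−k₁)].
= (0.0843/1.39)^(1.39/(1.39−0.0843)) = (0.06065)^(1.065) = 0.05061.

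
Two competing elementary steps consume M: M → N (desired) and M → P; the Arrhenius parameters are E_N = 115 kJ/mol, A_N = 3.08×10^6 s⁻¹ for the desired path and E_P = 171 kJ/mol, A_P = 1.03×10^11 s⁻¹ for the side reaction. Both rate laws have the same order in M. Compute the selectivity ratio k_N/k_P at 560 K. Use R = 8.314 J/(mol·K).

Since both paths have the same order in M, the concentration cancels and S_{N/P} = k_N/k_P = (A_N/A_P)·exp[(E_P−E_N)/(RT)].
(E_P−E_N)/(RT) = (171−115)×10³/(8.314×560) = 56000/4656 = 12.03.
k_N/k_P = (3.08×10^6/1.03×10^11)·exp(12.03) = 2.990×10^-5 × 1.674×10^5 = 5.00.
Since E_N < E_P, lowering the temperature improves selectivity toward N.

5.00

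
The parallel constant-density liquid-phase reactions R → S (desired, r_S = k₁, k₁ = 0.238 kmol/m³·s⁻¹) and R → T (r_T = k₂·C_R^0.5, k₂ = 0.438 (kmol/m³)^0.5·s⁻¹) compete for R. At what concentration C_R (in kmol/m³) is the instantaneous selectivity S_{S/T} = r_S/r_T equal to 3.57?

S_{S/T} = (k₁/k₂)·C_R^-0.5 ⇒ C_R = (S·k₂/k₁)^(-2).
= (3.57×0.438/0.238)^(-2) = (6.570)^(-2) = 0.0232 kmol/m³.

0.0232 kmol/m³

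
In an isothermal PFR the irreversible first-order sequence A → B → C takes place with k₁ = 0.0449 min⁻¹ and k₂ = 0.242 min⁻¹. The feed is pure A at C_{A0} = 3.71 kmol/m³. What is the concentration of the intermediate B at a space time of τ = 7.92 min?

The intermediate concentration in a first-order A→B→C sequence is C_B = k₁C_{A0}(e^(−k₁τ) − e^(−k₂τ))/(k₂−k₁).
e^(−k₁τ) = e^(−0.0449×7.92) = e^(−0.3556) = 0.7007; e^(−k₂τ) = e^(−1.917) = 0.1471.
C_B = 0.0449×3.71/(0.242−0.0449) × (0.7007−0.1471) = 0.8451×0.5536 = 0.4679 kmol/m³.

0.468 kmol/m³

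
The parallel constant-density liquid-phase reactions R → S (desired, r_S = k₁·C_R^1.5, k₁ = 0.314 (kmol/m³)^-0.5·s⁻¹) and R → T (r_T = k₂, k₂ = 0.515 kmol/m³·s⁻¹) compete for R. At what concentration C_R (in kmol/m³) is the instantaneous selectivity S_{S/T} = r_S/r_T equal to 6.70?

4.94 kmol/m³

S_{S/T} = (k₁/k₂)·C_R^1.5 ⇒ C_R = (S·k₂/k₁)^(1/1.5).
= (6.70×0.515/0.314)^(0.6667) = (10.99)^(0.6667) = 4.94 kmol/m³.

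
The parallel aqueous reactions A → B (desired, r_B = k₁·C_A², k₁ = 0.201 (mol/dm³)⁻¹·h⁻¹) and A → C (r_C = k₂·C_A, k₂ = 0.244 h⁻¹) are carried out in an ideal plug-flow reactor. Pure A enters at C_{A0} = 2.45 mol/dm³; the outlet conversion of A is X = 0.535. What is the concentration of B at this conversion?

0.773 mol/dm³

C_A = C_{A0}(1−X) = 1.139 mol/dm³.
Along a PFR/batch, dC_C/dC_A = −r_C/(r_B+r_C) = −k₂/(k₂+k₁·C_A).
Integrating from C_{A0} to C_A: C_C = (0.244/0.201)·ln[(0.244+0.201·2.45)/(0.244+0.201·1.14)] = 1.214·ln(0.7365/0.4730) = 0.5375 mol/dm³.
Then C_B = (C_{A0}−C_A) − C_C = 1.311 − 0.5375 = 0.7733 mol/dm³.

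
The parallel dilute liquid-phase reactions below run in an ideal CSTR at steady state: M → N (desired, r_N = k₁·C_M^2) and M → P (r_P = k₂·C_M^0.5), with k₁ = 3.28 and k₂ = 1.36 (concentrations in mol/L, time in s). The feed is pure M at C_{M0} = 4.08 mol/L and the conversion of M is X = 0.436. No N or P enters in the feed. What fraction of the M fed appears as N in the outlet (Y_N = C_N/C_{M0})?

Exit C_M = C_{M0}(1−X) = 4.08×0.564 = 2.301 mol/L.
A CSTR operates uniformly at the exit composition, giving r_N = 17.37 and r_P = 2.063 (each k·C_M^n at C_M = 2.301).
Fraction of consumed M going to N: r_N/(r_N+r_P) = 0.8938.
C_N = 0.8938·C_{M0}·X = 0.8938×4.08×0.436 = 1.59 mol/L; Y_N = C_N/C_{M0} = 0.390.

0.390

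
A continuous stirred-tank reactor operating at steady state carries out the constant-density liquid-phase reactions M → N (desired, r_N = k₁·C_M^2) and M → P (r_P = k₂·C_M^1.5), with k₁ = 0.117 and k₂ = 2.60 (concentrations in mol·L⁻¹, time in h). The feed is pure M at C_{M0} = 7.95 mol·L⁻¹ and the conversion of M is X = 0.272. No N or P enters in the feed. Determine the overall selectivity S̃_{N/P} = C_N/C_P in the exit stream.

0.108

Exit C_M = C_{M0}(1−X) = 7.95×0.728 = 5.788 mol·L⁻¹.
In a CSTR the entire volume is at exit conditions, so r_N = 0.117×5.788^2 = 3.919 and r_P = 2.60×5.788^1.5 = 36.20.
Overall selectivity = C_N/C_P = r_Nτ/(r_Pτ) = r_N/r_P = 0.108.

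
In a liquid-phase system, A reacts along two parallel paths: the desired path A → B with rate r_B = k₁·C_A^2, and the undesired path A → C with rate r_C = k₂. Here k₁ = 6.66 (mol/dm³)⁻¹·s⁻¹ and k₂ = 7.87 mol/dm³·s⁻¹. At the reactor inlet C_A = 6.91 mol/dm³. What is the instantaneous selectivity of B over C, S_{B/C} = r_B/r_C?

S_{B/C} = r_B/r_C = (k₁·C_A^2)/(k₂) = (k₁/k₂)·C_A^2.
= (6.66×6.910^2) / (7.87) = 318.0/7.870 = 40.4.
Since the desired path is higher order in A, keeping C_A high (PFR or concentrated feed) favours B.

40.4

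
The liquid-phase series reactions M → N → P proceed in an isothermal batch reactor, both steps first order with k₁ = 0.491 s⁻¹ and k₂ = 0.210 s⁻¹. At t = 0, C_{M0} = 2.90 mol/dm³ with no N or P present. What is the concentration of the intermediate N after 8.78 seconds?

0.734 mol/dm³

The intermediate concentration in a first-order A→B→C sequence is C_N = k₁C_{M0}(e^(−k₁t) − e^(−k₂t))/(k₂−k₁).
e^(−k₁t) = e^(−0.491×8.78) = e^(−4.311) = 0.01342; e^(−k₂t) = e^(−1.844) = 0.1582.
C_N = 0.491×2.90/(0.210−0.491) × (0.01342−0.1582) = (-5.067)×(-0.1448) = 0.7337 mol/dm³.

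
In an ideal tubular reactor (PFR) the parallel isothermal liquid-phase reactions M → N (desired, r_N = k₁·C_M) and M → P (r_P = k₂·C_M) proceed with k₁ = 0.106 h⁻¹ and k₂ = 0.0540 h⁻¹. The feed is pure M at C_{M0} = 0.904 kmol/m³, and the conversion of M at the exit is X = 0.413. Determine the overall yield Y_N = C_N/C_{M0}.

0.274

C_M = C_{M0}(1−X) = 0.5306 kmol/m³.
Both paths are first order in M, so the instantaneous fraction to N is constant: dC_N/d(−C_M) = k₁/(k₁+k₂) = 0.6625.
C_N = 0.6625·(C_{M0}−C_M) = 0.6625×0.3734 = 0.247 kmol/m³.
Y_N = C_N/C_{M0} = 0.2473/0.904 = 0.274.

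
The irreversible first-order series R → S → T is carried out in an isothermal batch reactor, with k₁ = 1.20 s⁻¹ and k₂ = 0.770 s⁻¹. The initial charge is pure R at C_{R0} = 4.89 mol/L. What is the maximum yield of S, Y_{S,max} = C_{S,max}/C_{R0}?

At the optimum, C_{S,max}/C_{R0} = (k₁/k₂)^[k₂/(k₂−k₁)].
= (1.20/0.770)^(0.770/(0.770−1.20)) = (1.558)^(-1.791) = 0.4518.

0.452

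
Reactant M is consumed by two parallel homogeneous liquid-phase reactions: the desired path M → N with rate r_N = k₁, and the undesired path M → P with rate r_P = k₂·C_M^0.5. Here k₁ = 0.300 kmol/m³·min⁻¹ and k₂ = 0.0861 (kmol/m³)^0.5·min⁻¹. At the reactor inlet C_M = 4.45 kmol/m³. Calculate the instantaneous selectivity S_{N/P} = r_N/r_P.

S_{N/P} = r_N/r_P = (k₁)/(k₂·C_M^0.5) = (k₁/k₂)·C_M^-0.5.
= (0.300) / (0.0861×4.450^0.5) = 0.3000/0.1816 = 1.65.

1.65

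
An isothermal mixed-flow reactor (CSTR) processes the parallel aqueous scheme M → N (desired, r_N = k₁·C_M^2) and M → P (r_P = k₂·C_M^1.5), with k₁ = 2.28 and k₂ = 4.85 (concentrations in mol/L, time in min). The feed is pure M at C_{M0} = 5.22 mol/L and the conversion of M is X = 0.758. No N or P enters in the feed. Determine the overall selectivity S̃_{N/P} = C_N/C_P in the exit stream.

Exit C_M = C_{M0}(1−X) = 5.22×0.242 = 1.263 mol/L.
Rates in a CSTR are evaluated at the outlet concentration: r_N = 2.28×1.263^2 = 3.638, r_P = 4.85×1.263^1.5 = 6.886.
Overall selectivity = C_N/C_P = r_Nτ/(r_Pτ) = r_N/r_P = 0.528.

0.528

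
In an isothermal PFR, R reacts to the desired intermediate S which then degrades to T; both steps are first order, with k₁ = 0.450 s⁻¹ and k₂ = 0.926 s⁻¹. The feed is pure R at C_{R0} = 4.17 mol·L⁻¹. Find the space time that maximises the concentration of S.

1.52 s

Setting dC_S/dτ = 0 gives τ_opt = ln(k₂/k₁)/(k₂−k₁).
= ln(0.926/0.450)/(0.926−0.450) = ln(2.058)/0.4760 = 0.7216/0.4760 = 1.52 s.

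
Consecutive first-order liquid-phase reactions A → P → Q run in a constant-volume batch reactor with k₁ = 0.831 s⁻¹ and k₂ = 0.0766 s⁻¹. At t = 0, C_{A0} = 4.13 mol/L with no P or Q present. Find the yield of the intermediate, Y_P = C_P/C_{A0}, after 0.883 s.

For first-order series with pure A initially, C_P(t) = k₁C_{A0}/(k₂−k₁)·(e^(−k₁t) − e^(−k₂t)).
e^(−k₁t) = e^(−0.831×0.883) = e^(−0.7338) = 0.4801; e^(−k₂t) = e^(−0.06764) = 0.9346.
C_P = 0.831×4.13/(0.0766−0.831) × (0.4801−0.9346) = (-4.549)×(-0.4545) = 2.068 mol/L.
Y_P = C_P/C_{A0} = 2.068/4.13 = 0.501.

0.501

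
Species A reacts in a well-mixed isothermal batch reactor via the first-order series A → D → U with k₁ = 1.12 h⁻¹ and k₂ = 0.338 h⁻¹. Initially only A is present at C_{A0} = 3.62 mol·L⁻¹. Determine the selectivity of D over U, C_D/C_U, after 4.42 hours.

For first-order series with pure A initially, C_D(t) = k₁C_{A0}/(k₂−k₁)·(e^(−k₁t) − e^(−k₂t)).
e^(−k₁t) = e^(−1.12×4.42) = e^(−4.950) = 0.007081; e^(−k₂t) = e^(−1.494) = 0.2245.
C_D = 1.12×3.62/(0.338−1.12) × (0.007081−0.2245) = (-5.185)×(-0.2174) = 1.127 mol·L⁻¹.
C_A = C_{A0}e^(−k₁t) = 0.02563 mol·L⁻¹, so C_U = C_{A0}−C_A−C_D = 2.467 mol·L⁻¹; C_D/C_U = 0.457.

0.457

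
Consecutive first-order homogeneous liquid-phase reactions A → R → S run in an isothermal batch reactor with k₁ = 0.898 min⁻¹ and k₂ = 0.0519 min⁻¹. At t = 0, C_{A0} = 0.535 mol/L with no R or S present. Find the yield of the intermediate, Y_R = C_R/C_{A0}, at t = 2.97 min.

0.836

Solving the coupled first-order balances gives C_R(t) = [k₁/(k₂−k₁)]·C_{A0}·(e^(−k₁t) − e^(−k₂t)).
e^(−k₁t) = e^(−0.898×2.97) = e^(−2.667) = 0.06946; e^(−k₂t) = e^(−0.1541) = 0.8571.
C_R = 0.898×0.535/(0.0519−0.898) × (0.06946−0.8571) = (-0.5678)×(-0.7877) = 0.4473 mol/L.
Y_R = C_R/C_{A0} = 0.4473/0.535 = 0.836.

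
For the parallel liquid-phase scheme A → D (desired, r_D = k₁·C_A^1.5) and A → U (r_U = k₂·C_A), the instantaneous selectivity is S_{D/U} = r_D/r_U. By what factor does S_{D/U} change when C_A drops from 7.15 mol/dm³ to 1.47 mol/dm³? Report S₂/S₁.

0.453

S_{D/U} = (k₁/k₂)·C_A^0.5, so S₂/S₁ = (C_{A,2}/C_{A,1})^0.5.
= (1.47/7.15)^0.5 = (0.2056)^0.5 = 0.453.
Selectivity toward D falls as C_A falls — high-concentration operation is favoured.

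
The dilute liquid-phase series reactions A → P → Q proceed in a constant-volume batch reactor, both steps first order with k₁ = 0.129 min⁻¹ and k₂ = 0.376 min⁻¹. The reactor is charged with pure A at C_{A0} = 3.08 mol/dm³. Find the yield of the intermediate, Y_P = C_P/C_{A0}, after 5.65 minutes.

The intermediate concentration in a first-order A→B→C sequence is C_P = k₁C_{A0}(e^(−k₁t) − e^(−k₂t))/(k₂−k₁).
e^(−k₁t) = e^(−0.129×5.65) = e^(−0.7289) = 0.4825; e^(−k₂t) = e^(−2.124) = 0.1195.
C_P = 0.129×3.08/(0.376−0.129) × (0.4825−0.1195) = 1.609×0.3630 = 0.5838 mol/dm³.
Y_P = C_P/C_{A0} = 0.5838/3.08 = 0.190.

0.190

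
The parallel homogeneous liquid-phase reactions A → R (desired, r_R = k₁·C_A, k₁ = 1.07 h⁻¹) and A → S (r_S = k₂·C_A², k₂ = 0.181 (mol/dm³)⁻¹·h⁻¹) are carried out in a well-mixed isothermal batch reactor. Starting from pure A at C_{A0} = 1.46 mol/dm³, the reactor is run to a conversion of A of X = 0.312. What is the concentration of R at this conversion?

C_A = C_{A0}(1−X) = 1.004 mol/dm³.
Along a PFR/batch, dC_R/dC_A = −r_R/(r_R+r_S) = −k₁/(k₁+k₂·C_A).
Integrating from C_{A0} to C_A: C_R = (1.07/0.181)·ln[(1.07+0.181·1.46)/(1.07+0.181·1.00)] = 5.912·ln(1.334/1.252) = 0.3771 mol/dm³.

0.377 mol/dm³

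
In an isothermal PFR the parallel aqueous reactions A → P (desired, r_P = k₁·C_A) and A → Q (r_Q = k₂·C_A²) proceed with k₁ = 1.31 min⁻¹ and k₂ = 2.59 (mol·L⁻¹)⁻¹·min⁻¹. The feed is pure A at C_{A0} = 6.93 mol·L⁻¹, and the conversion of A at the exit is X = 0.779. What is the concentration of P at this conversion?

0.655 mol·L⁻¹

C_A = C_{A0}(1−X) = 1.532 mol·L⁻¹.
Along a PFR/batch, dC_P/dC_A = −r_P/(r_P+r_Q) = −k₁/(k₁+k₂·C_A).
Integrating from C_{A0} to C_A: C_P = (1.31/2.59)·ln[(1.31+2.59·6.93)/(1.31+2.59·1.53)] = 0.5058·ln(19.26/5.277) = 0.6548 mol·L⁻¹.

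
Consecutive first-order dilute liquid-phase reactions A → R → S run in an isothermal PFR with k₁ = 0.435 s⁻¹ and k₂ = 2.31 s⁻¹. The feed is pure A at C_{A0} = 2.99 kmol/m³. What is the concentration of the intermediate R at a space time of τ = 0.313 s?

Solving the coupled first-order balances gives C_R(τ) = [k₁/(k₂−k₁)]·C_{A0}·(e^(−k₁τ) − e^(−k₂τ)).
e^(−k₁τ) = e^(−0.435×0.313) = e^(−0.1362) = 0.8727; e^(−k₂τ) = e^(−0.7230) = 0.4853.
C_R = 0.435×2.99/(2.31−0.435) × (0.8727−0.4853) = 0.6937×0.3874 = 0.2688 kmol/m³.

0.269 kmol/m³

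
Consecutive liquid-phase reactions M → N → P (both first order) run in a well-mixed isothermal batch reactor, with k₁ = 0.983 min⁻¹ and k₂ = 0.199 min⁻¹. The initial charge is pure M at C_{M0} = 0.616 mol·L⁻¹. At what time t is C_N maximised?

Setting dC_N/dt = 0 gives t_opt = ln(k₂/k₁)/(k₂−k₁).
= ln(0.199/0.983)/(0.199−0.983) = ln(0.2024)/-0.7840 = -1.597/-0.7840 = 2.04 min.

2.04 min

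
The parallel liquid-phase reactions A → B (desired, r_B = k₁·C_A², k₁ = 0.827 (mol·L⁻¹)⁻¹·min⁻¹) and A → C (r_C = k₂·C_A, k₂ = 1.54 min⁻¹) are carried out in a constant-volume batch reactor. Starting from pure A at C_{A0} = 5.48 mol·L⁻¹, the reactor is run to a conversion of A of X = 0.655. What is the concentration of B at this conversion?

2.34 mol·L⁻¹

C_A = C_{A0}(1−X) = 1.891 mol·L⁻¹.
Along a PFR/batch, dC_C/dC_A = −r_C/(r_B+r_C) = −k₂/(k₂+k₁·C_A).
Integrating from C_{A0} to C_A: C_C = (1.54/0.827)·ln[(1.54+0.827·5.48)/(1.54+0.827·1.89)] = 1.862·ln(6.072/3.104) = 1.250 mol·L⁻¹.
Then C_B = (C_{A0}−C_A) − C_C = 3.589 − 1.250 = 2.340 mol·L⁻¹.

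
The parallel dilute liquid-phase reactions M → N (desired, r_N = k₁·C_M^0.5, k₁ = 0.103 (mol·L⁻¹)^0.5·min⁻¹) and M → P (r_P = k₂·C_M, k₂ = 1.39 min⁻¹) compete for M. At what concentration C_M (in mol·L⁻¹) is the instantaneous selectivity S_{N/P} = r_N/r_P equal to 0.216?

S_{N/P} = (k₁/k₂)·C_M^-0.5 ⇒ C_M = (S·k₂/k₁)^(-2).
= (0.216×1.39/0.103)^(-2) = (2.915)^(-2) = 0.118 mol·L⁻¹.

0.118 mol·L⁻¹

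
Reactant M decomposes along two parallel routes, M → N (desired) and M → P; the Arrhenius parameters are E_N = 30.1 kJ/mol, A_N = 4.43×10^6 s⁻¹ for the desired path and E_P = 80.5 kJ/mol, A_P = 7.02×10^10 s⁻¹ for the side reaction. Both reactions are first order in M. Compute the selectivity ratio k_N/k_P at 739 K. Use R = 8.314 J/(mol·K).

k_N/k_P = (A_N/A_P)·exp[−(E_N−E_P)/(RT)] = (A_N/A_P)·exp[(E_P−E_N)/(RT)].
(E_P−E_N)/(RT) = (80.5−30.1)×10³/(8.314×739) = 50400/6144 = 8.203.
k_N/k_P = (4.43×10^6/7.02×10^10)·exp(8.203) = 6.311×10^-5 × 3652 = 0.230.
Since E_N < E_P, lowering the temperature improves selectivity toward N.

0.230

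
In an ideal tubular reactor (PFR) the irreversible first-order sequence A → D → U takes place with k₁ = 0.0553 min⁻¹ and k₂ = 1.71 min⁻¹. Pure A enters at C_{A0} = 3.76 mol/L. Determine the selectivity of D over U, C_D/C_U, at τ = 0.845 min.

Solving the coupled first-order balances gives C_D(τ) = [k₁/(k₂−k₁)]·C_{A0}·(e^(−k₁τ) − e^(−k₂τ)).
e^(−k₁τ) = e^(−0.0553×0.845) = e^(−0.04673) = 0.9543; e^(−k₂τ) = e^(−1.445) = 0.2358.
C_D = 0.0553×3.76/(1.71−0.0553) × (0.9543−0.2358) = 0.1257×0.7186 = 0.09030 mol/L.
C_A = C_{A0}e^(−k₁τ) = 3.588 mol/L, so C_U = C_{A0}−C_A−C_D = 0.08136 mol/L; C_D/C_U = 1.11.

1.11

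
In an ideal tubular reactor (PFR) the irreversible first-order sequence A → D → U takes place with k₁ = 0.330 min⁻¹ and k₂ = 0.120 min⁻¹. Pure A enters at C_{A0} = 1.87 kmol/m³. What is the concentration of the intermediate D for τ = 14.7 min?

0.481 kmol/m³

The intermediate concentration in a first-order A→B→C sequence is C_D = k₁C_{A0}(e^(−k₁τ) − e^(−k₂τ))/(k₂−k₁).
e^(−k₁τ) = e^(−0.330×14.7) = e^(−4.851) = 0.007821; e^(−k₂τ) = e^(−1.764) = 0.1714.
C_D = 0.330×1.87/(0.120−0.330) × (0.007821−0.1714) = (-2.939)×(-0.1635) = 0.4806 kmol/m³.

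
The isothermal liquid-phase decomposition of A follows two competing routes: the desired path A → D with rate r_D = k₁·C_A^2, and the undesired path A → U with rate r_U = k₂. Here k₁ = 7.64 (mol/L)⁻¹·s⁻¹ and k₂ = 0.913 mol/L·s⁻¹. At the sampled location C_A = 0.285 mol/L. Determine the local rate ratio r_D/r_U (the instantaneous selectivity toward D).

S_{D/U} = r_D/r_U = (k₁·C_A^2)/(k₂) = (k₁/k₂)·C_A^2.
= (7.64×0.2850^2) / (0.913) = 0.6206/0.9130 = 0.680.
Since the desired path is higher order in A, keeping C_A high (PFR or concentrated feed) favours D.

0.680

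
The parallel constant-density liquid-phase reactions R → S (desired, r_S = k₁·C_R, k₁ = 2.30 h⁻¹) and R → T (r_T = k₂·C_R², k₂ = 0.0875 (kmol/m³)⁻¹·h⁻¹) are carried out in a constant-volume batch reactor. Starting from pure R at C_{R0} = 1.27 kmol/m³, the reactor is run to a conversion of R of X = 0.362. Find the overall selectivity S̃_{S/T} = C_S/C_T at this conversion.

C_R = C_{R0}(1−X) = 0.8103 kmol/m³.
Along a PFR/batch, dC_S/dC_R = −r_S/(r_S+r_T) = −k₁/(k₁+k₂·C_R).
Integrating from C_{R0} to C_R: C_S = (2.30/0.0875)·ln[(2.30+0.0875·1.27)/(2.30+0.0875·0.810)] = 26.29·ln(2.411/2.371) = 0.4423 kmol/m³.
C_T = (C_{R0}−C_R)−C_S = 0.01749 kmol/m³; S̃_{S/T} = 0.4423/0.01749 = 25.3.

25.3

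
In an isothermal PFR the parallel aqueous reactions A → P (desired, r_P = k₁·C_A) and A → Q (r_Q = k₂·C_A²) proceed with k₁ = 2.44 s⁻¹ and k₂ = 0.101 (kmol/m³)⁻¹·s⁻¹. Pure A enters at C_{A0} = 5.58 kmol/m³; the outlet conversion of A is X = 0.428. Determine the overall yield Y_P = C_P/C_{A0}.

C_A = C_{A0}(1−X) = 3.192 kmol/m³.
Along a PFR/batch, dC_P/dC_A = −r_P/(r_P+r_Q) = −k₁/(k₁+k₂·C_A).
Integrating from C_{A0} to C_A: C_P = (2.44/0.101)·ln[(2.44+0.101·5.58)/(2.44+0.101·3.19)] = 24.16·ln(3.004/2.762) = 2.022 kmol/m³.
Y_P = C_P/C_{A0} = 2.022/5.58 = 0.362.

0.362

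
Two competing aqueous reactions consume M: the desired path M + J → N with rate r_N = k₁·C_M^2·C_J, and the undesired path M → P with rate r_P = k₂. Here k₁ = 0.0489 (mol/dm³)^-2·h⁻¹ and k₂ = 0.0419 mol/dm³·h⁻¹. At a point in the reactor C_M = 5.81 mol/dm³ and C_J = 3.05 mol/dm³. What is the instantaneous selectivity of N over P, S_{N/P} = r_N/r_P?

S_{N/P} = r_N/r_P = (k₁·C_M^2·C_J)/(k₂) = (k₁/k₂)·C_M^2·C_J.
= (0.0489×5.810^2×3.050) / (0.0419) = 5.035/0.04190 = 120.
Since the desired path is higher order in M, keeping C_M high (PFR or concentrated feed) favours N.

120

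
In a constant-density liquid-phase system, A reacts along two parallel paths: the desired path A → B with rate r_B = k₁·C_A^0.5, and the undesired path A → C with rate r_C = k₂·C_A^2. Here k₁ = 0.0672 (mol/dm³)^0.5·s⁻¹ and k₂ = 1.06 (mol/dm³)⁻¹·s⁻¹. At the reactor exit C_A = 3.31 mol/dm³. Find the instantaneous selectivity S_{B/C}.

0.0105

S_{B/C} = r_B/r_C = (k₁·C_A^0.5)/(k₂·C_A^2) = (k₁/k₂)·C_A^-1.5.
= (0.0672×3.310^0.5) / (1.06×3.310^2) = 0.1223/11.61 = 0.0105.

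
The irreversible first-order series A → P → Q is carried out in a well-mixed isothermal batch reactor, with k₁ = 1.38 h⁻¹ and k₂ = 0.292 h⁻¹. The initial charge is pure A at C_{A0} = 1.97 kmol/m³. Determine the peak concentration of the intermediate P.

1.30 kmol/m³

Evaluating C_P at t_opt = ln(k₂/k₁)/(k₂−k₁) gives C_{P,max}/C_{A0} = (k₁/k₂)^[k₂/(k₂−k₁)].
= (1.38/0.292)^(0.292/(0.292−1.38)) = (4.726)^(-0.2684) = 0.6591.
C_{P,max} = 0.6591×1.97 = 1.30 kmol/m³.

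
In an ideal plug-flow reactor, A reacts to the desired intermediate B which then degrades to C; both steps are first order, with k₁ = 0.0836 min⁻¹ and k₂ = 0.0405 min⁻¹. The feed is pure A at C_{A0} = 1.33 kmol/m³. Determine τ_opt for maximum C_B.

For first-order series the maximum of C_B occurs at τ_opt = ln(k₂/k₁)/(k₂−k₁).
= ln(0.0405/0.0836)/(0.0405−0.0836) = ln(0.4844)/-0.04310 = -0.7247/-0.04310 = 16.8 min.

16.8 min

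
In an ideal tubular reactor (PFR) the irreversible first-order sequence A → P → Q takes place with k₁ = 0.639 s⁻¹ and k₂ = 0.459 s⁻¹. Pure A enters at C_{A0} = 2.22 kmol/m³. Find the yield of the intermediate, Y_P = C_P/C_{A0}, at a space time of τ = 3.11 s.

0.365

For first-order series with pure A initially, C_P(τ) = k₁C_{A0}/(k₂−k₁)·(e^(−k₁τ) − e^(−k₂τ)).
e^(−k₁τ) = e^(−0.639×3.11) = e^(−1.987) = 0.1371; e^(−k₂τ) = e^(−1.427) = 0.2399.
C_P = 0.639×2.22/(0.459−0.639) × (0.1371−0.2399) = (-7.881)×(-0.1028) = 0.8105 kmol/m³.
Y_P = C_P/C_{A0} = 0.8105/2.22 = 0.365.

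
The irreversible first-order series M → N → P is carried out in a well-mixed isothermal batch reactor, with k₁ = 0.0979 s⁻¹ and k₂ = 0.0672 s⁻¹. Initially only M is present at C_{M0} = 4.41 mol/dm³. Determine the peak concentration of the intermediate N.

1.94 mol/dm³

At the optimum, C_{N,max}/C_{M0} = (k₁/k₂)^[k₂/(k₂−k₁)].
= (0.0979/0.0672)^(0.0672/(0.0672−0.0979)) = (1.457)^(-2.189) = 0.4388.
C_{N,max} = 0.4388×4.41 = 1.94 mol/dm³.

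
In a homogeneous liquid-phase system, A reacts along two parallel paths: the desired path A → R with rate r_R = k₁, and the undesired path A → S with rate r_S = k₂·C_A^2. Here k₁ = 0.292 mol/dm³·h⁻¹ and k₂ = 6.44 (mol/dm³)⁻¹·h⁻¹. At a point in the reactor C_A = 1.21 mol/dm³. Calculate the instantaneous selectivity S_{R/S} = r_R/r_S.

0.0310

S_{R/S} = r_R/r_S = (k₁)/(k₂·C_A^2) = (k₁/k₂)·C_A^-2.
= (0.292) / (6.44×1.210^2) = 0.2920/9.429 = 0.0310.
The undesired path is higher order in A, so low C_A (CSTR or dilute feed) favours R.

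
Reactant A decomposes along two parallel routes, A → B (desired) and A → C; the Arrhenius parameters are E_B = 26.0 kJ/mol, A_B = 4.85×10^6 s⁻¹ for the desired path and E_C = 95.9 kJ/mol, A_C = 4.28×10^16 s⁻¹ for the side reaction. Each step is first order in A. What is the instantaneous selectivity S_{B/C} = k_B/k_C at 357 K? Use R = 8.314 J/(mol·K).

1.91

Since both paths have the same order in A, the concentration cancels and S_{B/C} = k_B/k_C = (A_B/A_C)·exp[(E_C−E_B)/(RT)].
(E_C−E_B)/(RT) = (95.9−26.0)×10³/(8.314×357) = 69900/2968 = 23.55.
k_B/k_C = (4.85×10^6/4.28×10^16)·exp(23.55) = 1.133×10^-10 × 1.690×10^10 = 1.91.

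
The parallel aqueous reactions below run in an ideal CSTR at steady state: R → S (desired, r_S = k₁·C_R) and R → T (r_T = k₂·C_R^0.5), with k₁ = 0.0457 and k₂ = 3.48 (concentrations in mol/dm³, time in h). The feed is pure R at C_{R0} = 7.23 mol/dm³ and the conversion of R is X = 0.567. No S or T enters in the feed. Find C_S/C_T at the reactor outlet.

0.0232

Exit C_R = C_{R0}(1−X) = 7.23×0.433 = 3.131 mol/dm³.
A CSTR operates uniformly at the exit composition, giving r_S = 0.1431 and r_T = 6.157 (each k·C_R^n at C_R = 3.131).
Overall selectivity = C_S/C_T = r_Sτ/(r_Tτ) = r_S/r_T = 0.0232.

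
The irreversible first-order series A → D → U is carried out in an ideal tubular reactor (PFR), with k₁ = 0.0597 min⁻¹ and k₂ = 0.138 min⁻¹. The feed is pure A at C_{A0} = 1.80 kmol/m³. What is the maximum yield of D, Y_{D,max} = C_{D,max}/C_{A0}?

Evaluating C_D at τ_opt = ln(k₂/k₁)/(k₂−k₁) gives C_{D,max}/C_{A0} = (k₁/k₂)^[k₂/(k₂−k₁)].
= (0.0597/0.138)^(0.138/(0.138−0.0597)) = (0.4326)^(1.762) = 0.2284.

0.228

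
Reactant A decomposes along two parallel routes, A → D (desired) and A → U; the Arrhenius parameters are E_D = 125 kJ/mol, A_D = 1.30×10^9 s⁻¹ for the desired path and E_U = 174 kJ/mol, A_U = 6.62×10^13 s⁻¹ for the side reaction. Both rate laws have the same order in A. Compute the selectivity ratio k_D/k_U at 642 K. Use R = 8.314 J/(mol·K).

Since both paths have the same order in A, the concentration cancels and S_{D/U} = k_D/k_U = (A_D/A_U)·exp[(E_U−E_D)/(RT)].
(E_U−E_D)/(RT) = (174−125)×10³/(8.314×642) = 49000/5338 = 9.180.
k_D/k_U = (1.30×10^9/6.62×10^13)·exp(9.180) = 1.964×10^-5 × 9703 = 0.191.

0.191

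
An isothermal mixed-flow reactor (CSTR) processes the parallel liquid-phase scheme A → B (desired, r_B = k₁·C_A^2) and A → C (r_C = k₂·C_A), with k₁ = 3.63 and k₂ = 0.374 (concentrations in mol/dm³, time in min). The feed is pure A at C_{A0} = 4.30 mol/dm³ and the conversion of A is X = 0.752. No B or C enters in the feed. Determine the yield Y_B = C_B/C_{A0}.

Exit C_A = C_{A0}(1−X) = 4.30×0.248 = 1.066 mol/dm³.
In a CSTR the entire volume is at exit conditions, so r_B = 3.63×1.066^2 = 4.128 and r_C = 0.374×1.066 = 0.3988.
Fraction of consumed A going to B: r_B/(r_B+r_C) = 0.9119.
C_B = 0.9119·C_{A0}·X = 0.9119×4.30×0.752 = 2.95 mol/dm³; Y_B = C_B/C_{A0} = 0.686.

0.686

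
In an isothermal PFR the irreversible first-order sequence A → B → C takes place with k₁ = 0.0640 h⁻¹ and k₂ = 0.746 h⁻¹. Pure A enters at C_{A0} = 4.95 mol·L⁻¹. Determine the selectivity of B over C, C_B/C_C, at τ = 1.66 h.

Solving the coupled first-order balances gives C_B(τ) = [k₁/(k₂−k₁)]·C_{A0}·(e^(−k₁τ) − e^(−k₂τ)).
e^(−k₁τ) = e^(−0.0640×1.66) = e^(−0.1062) = 0.8992; e^(−k₂τ) = e^(−1.238) = 0.2899.
C_B = 0.0640×4.95/(0.746−0.0640) × (0.8992−0.2899) = 0.4645×0.6093 = 0.2831 mol·L⁻¹.
C_A = C_{A0}e^(−k₁τ) = 4.451 mol·L⁻¹, so C_C = C_{A0}−C_A−C_B = 0.2159 mol·L⁻¹; C_B/C_C = 1.31.

1.31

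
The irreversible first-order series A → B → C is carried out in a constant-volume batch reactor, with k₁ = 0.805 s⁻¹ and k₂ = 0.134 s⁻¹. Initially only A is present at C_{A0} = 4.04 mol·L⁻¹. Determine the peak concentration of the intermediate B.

2.82 mol·L⁻¹

Evaluating C_B at t_opt = ln(k₂/k₁)/(k₂−k₁) gives C_{B,max}/C_{A0} = (k₁/k₂)^[k₂/(k₂−k₁)].
= (0.805/0.134)^(0.134/(0.134−0.805)) = (6.007)^(-0.1997) = 0.6990.
C_{B,max} = 0.6990×4.04 = 2.82 mol·L⁻¹.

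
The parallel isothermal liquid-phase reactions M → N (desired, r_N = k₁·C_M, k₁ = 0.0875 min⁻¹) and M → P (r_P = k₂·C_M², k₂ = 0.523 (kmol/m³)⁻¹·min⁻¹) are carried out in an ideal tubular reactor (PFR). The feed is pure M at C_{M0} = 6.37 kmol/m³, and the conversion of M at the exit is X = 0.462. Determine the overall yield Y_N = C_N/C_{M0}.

C_M = C_{M0}(1−X) = 3.427 kmol/m³.
Along a PFR/batch, dC_N/dC_M = −r_N/(r_N+r_P) = −k₁/(k₁+k₂·C_M).
Integrating from C_{M0} to C_M: C_N = (0.0875/0.523)·ln[(0.0875+0.523·6.37)/(0.0875+0.523·3.43)] = 0.1673·ln(3.419/1.880) = 0.1001 kmol/m³.
Y_N = C_N/C_{M0} = 0.1001/6.37 = 0.0157.

0.0157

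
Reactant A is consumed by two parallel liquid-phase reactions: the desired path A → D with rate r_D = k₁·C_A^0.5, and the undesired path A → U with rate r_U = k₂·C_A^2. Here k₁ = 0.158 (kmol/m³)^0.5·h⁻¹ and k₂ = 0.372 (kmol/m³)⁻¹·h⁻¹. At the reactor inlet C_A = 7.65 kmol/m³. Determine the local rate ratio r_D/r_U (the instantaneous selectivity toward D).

0.0201

S_{D/U} = r_D/r_U = (k₁·C_A^0.5)/(k₂·C_A^2) = (k₁/k₂)·C_A^-1.5.
= (0.158×7.650^0.5) / (0.372×7.650^2) = 0.4370/21.77 = 0.0201.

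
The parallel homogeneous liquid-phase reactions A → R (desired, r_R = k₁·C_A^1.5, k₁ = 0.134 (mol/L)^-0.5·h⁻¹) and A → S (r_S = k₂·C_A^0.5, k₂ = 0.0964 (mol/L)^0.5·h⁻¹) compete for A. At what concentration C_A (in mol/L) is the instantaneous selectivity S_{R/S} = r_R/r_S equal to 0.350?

S_{R/S} = (k₁/k₂)·C_A ⇒ C_A = S·k₂/k₁.
= 0.350×0.0964/0.134 = 0.252 mol/L.

0.252 mol/L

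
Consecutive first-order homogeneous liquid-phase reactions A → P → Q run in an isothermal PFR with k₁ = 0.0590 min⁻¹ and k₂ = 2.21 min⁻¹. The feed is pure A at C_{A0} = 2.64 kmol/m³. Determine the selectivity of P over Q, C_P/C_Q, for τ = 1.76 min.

Solving the coupled first-order balances gives C_P(τ) = [k₁/(k₂−k₁)]·C_{A0}·(e^(−k₁τ) − e^(−k₂τ)).
e^(−k₁τ) = e^(−0.0590×1.76) = e^(−0.1038) = 0.9014; e^(−k₂τ) = e^(−3.890) = 0.02045.
C_P = 0.0590×2.64/(2.21−0.0590) × (0.9014−0.02045) = 0.07241×0.8809 = 0.06379 kmol/m³.
C_A = C_{A0}e^(−k₁τ) = 2.380 kmol/m³, so C_Q = C_{A0}−C_A−C_P = 0.1966 kmol/m³; C_P/C_Q = 0.324.

0.324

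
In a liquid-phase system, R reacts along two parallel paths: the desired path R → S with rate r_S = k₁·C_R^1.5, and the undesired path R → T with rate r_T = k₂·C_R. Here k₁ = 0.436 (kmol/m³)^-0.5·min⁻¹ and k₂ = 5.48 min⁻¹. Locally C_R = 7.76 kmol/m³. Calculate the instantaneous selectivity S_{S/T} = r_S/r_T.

0.222

S_{S/T} = r_S/r_T = (k₁·C_R^1.5)/(k₂·C_R) = (k₁/k₂)·C_R^0.5.
= (0.436×7.760^1.5) / (5.48×7.760) = 9.425/42.52 = 0.222.
Since the desired path is higher order in R, keeping C_R high (PFR or concentrated feed) favours S.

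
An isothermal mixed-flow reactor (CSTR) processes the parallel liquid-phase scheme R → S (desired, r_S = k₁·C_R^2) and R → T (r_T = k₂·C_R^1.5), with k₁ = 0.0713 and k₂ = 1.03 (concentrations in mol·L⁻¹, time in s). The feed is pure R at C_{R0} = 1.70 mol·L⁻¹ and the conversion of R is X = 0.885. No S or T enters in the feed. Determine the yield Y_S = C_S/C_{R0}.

Exit C_R = C_{R0}(1−X) = 1.70×0.115 = 0.1955 mol·L⁻¹.
Rates in a CSTR are evaluated at the outlet concentration: r_S = 0.0713×0.1955^2 = 0.002725, r_T = 1.03×0.1955^1.5 = 0.08903.
Fraction of consumed R going to S: r_S/(r_S+r_T) = 0.02970.
C_S = 0.02970·C_{R0}·X = 0.02970×1.70×0.885 = 0.0447 mol·L⁻¹; Y_S = C_S/C_{R0} = 0.0263.

0.0263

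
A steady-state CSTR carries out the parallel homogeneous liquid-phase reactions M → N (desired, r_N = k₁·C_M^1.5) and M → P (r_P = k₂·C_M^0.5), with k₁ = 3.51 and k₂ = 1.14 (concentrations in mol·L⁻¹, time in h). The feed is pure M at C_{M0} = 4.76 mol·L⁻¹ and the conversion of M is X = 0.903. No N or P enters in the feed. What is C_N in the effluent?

2.52 mol·L⁻¹

Exit C_M = C_{M0}(1−X) = 4.76×0.0970 = 0.4617 mol·L⁻¹.
In a CSTR the entire volume is at exit conditions, so r_N = 3.51×0.4617^1.5 = 1.101 and r_P = 1.14×0.4617^0.5 = 0.7746.
Fraction of consumed M going to N: r_N/(r_N+r_P) = 0.5871.
C_N = 0.5871·C_{M0}·X = 0.5871×4.76×0.903 = 2.52 mol·L⁻¹.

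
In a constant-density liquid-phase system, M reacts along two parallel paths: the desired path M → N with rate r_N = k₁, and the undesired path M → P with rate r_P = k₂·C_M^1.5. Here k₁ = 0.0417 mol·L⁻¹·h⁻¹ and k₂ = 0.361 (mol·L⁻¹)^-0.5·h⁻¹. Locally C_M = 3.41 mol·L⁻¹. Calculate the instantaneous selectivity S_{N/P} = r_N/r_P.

0.0183

S_{N/P} = r_N/r_P = (k₁)/(k₂·C_M^1.5) = (k₁/k₂)·C_M^-1.5.
= (0.0417) / (0.361×3.410^1.5) = 0.04170/2.273 = 0.0183.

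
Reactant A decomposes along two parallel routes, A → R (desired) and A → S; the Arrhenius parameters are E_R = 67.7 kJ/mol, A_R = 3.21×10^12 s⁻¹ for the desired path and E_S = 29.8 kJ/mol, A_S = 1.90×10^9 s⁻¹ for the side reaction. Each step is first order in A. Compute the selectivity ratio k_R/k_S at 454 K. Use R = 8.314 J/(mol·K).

With equal orders, S_{R/S} = k_R/k_S = (A_R/A_S)·exp[(E_S−E_R)/(RT)].
(E_S−E_R)/(RT) = (29.8−67.7)×10³/(8.314×454) = -37900/3775 = -10.04.
k_R/k_S = (3.21×10^12/1.90×10^9)·exp(-10.04) = 1689 × 4.358×10^-5 = 0.0736.
Since E_R > E_S, raising the temperature improves selectivity toward R.

0.0736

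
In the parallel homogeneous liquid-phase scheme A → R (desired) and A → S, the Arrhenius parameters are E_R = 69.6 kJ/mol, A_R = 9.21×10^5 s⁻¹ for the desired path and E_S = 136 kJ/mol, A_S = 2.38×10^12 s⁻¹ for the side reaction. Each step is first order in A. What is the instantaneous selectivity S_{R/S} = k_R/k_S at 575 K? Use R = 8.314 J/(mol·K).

Since both paths have the same order in A, the concentration cancels and S_{R/S} = k_R/k_S = (A_R/A_S)·exp[(E_S−E_R)/(RT)].
(E_S−E_R)/(RT) = (136−69.6)×10³/(8.314×575) = 66400/4781 = 13.89.
k_R/k_S = (9.21×10^5/2.38×10^12)·exp(13.89) = 3.870×10^-7 × 1.077×10^6 = 0.417.

0.417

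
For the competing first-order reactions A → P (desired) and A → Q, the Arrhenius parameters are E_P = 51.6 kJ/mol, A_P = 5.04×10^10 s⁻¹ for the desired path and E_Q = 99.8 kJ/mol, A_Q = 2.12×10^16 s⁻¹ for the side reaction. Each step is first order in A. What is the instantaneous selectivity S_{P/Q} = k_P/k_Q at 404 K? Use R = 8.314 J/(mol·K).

4.06

Since both paths have the same order in A, the concentration cancels and S_{P/Q} = k_P/k_Q = (A_P/A_Q)·exp[(E_Q−E_P)/(RT)].
(E_Q−E_P)/(RT) = (99.8−51.6)×10³/(8.314×404) = 48200/3359 = 14.35.
k_P/k_Q = (5.04×10^10/2.12×10^16)·exp(14.35) = 2.377×10^-6 × 1.707×10^6 = 4.06.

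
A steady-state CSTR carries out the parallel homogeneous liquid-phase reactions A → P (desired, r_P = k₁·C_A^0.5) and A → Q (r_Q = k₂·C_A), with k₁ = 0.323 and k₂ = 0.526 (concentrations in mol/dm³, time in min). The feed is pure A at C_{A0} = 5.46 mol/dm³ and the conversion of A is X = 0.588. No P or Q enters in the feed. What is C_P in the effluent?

Exit C_A = C_{A0}(1−X) = 5.46×0.412 = 2.250 mol/dm³.
Rates in a CSTR are evaluated at the outlet concentration: r_P = 0.323×2.250^0.5 = 0.4844, r_Q = 0.526×2.250 = 1.183.
Fraction of consumed A going to P: r_P/(r_P+r_Q) = 0.2905.
C_P = 0.2905·C_{A0}·X = 0.2905×5.46×0.588 = 0.933 mol/dm³.

0.933 mol/dm³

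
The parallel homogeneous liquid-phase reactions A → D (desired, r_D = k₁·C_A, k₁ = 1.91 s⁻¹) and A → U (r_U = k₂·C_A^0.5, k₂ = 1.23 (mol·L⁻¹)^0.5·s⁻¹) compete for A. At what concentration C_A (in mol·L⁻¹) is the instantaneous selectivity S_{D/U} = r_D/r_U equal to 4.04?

S_{D/U} = (k₁/k₂)·C_A^0.5 ⇒ C_A = (S·k₂/k₁)^(2).
= (4.04×1.23/1.91)^(2) = (2.602)^(2) = 6.77 mol·L⁻¹.

6.77 mol·L⁻¹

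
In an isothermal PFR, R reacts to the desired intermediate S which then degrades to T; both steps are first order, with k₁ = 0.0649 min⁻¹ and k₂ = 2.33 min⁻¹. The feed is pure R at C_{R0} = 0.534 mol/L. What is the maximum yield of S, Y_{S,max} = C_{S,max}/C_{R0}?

0.0251

At the optimum, C_{S,max}/C_{R0} = (k₁/k₂)^[k₂/(k₂−k₁)].
= (0.0649/2.33)^(2.33/(2.33−0.0649)) = (0.02785)^(1.029) = 0.02514.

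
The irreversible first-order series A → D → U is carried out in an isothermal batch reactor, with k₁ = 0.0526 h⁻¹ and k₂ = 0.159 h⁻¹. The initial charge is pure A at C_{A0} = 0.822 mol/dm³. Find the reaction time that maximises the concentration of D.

For first-order series the maximum of C_D occurs at t_opt = ln(k₂/k₁)/(k₂−k₁).
= ln(0.159/0.0526)/(0.159−0.0526) = ln(3.023)/0.1064 = 1.106/0.1064 = 10.4 h.

10.4 h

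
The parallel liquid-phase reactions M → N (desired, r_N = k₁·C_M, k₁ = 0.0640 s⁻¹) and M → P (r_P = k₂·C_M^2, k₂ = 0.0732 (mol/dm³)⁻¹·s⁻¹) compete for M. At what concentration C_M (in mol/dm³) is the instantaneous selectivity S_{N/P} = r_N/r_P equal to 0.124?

S_{N/P} = (k₁/k₂)·C_M⁻¹ ⇒ C_M = (S·k₂/k₁)^(-1).
= (0.124×0.0732/0.0640)^(-1) = (0.1418)^(-1) = 7.05 mol/dm³.

7.05 mol/dm³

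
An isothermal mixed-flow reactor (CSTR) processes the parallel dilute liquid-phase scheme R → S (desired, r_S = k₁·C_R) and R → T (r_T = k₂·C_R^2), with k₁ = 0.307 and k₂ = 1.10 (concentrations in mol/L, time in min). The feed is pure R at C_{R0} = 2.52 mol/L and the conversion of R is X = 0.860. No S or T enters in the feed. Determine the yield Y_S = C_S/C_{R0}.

0.380

Exit C_R = C_{R0}(1−X) = 2.52×0.140 = 0.3528 mol/L.
A CSTR operates uniformly at the exit composition, giving r_S = 0.1083 and r_T = 0.1369 (each k·C_R^n at C_R = 0.3528).
Fraction of consumed R going to S: r_S/(r_S+r_T) = 0.4417.
C_S = 0.4417·C_{R0}·X = 0.4417×2.52×0.860 = 0.957 mol/L; Y_S = C_S/C_{R0} = 0.380.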